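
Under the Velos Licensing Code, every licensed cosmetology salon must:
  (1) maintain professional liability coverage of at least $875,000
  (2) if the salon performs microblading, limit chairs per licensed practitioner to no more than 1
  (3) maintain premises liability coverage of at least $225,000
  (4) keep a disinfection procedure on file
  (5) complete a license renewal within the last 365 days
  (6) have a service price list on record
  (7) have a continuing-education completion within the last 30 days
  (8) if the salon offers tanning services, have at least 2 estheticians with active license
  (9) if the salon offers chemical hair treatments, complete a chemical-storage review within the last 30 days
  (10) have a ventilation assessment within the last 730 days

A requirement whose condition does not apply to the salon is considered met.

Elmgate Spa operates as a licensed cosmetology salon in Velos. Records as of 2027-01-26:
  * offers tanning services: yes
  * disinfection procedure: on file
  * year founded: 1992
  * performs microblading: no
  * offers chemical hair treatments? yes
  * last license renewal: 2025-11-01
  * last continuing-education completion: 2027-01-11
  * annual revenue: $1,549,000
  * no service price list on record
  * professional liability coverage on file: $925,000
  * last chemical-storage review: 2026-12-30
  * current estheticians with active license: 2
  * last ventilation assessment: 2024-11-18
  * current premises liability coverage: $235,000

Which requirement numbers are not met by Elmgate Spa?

5, 6, 10

1. professional liability coverage $925,000 ≥ $875,000 → met
2. condition 'performs microblading' does not hold → requirement n/a → met
3. premises liability coverage $235,000 ≥ $225,000 → met
4. disinfection procedure present → met
5. license renewal 451 days ago vs limit 365 → not met
6. service price list absent → not met
7. continuing-education completion 15 days ago vs limit 30 → met
8. condition 'offers tanning services' holds; estheticians with active license 2 ≥ 2 → met
9. condition 'offers chemical hair treatments' holds; chemical-storage review 27 days ago vs limit 30 → met
10. ventilation assessment 799 days ago vs limit 730 → not met
Not met: 5, 6, 10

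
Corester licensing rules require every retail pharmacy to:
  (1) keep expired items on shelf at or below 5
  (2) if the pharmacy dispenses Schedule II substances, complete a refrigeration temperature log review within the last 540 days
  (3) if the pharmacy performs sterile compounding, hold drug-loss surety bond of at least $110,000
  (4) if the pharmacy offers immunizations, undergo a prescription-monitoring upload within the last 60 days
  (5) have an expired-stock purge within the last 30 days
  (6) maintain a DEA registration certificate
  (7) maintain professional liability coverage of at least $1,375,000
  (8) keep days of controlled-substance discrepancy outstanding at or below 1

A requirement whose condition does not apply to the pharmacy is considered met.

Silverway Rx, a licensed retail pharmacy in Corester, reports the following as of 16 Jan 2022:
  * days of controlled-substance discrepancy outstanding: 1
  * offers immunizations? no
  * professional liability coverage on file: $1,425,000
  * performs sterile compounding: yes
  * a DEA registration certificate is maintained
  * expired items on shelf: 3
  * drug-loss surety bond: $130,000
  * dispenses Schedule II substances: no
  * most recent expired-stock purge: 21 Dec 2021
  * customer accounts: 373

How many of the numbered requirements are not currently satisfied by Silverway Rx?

1. expired items on shelf 3 ≤ 5 → met
2. condition 'dispenses Schedule II substances' does not hold → requirement n/a → met
3. condition 'performs sterile compounding' holds; drug-loss surety bond $130,000 ≥ $110,000 → met
4. condition 'offers immunizations' does not hold → requirement n/a → met
5. expired-stock purge 26 days ago vs limit 30 → met
6. DEA registration certificate present → met
7. professional liability coverage $1,425,000 ≥ $1,375,000 → met
8. days of controlled-substance discrepancy outstanding 1 ≤ 1 → met
Not met: 0 of 8

0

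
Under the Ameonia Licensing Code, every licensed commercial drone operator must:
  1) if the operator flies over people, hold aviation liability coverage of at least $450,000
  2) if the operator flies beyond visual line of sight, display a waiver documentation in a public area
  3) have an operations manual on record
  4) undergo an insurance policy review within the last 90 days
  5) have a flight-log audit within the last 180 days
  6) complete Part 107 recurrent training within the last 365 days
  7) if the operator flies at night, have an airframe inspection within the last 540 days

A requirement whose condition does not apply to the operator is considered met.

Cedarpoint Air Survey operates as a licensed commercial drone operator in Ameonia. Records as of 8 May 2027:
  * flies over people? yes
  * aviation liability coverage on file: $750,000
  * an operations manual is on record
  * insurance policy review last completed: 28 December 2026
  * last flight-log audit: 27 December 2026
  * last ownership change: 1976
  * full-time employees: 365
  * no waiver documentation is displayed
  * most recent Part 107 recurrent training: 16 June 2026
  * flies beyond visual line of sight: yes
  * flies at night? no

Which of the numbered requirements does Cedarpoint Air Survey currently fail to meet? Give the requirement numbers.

2, 4

1. condition 'flies over people' holds; aviation liability coverage $750,000 ≥ $450,000 → met
2. condition 'flies beyond visual line of sight' holds; waiver documentation absent → not met
3. operations manual present → met
4. insurance policy review 131 days ago vs limit 90 → not met
5. flight-log audit 132 days ago vs limit 180 → met
6. Part 107 recurrent training 326 days ago vs limit 365 → met
7. condition 'flies at night' does not hold → requirement n/a → met
Not met: 2, 4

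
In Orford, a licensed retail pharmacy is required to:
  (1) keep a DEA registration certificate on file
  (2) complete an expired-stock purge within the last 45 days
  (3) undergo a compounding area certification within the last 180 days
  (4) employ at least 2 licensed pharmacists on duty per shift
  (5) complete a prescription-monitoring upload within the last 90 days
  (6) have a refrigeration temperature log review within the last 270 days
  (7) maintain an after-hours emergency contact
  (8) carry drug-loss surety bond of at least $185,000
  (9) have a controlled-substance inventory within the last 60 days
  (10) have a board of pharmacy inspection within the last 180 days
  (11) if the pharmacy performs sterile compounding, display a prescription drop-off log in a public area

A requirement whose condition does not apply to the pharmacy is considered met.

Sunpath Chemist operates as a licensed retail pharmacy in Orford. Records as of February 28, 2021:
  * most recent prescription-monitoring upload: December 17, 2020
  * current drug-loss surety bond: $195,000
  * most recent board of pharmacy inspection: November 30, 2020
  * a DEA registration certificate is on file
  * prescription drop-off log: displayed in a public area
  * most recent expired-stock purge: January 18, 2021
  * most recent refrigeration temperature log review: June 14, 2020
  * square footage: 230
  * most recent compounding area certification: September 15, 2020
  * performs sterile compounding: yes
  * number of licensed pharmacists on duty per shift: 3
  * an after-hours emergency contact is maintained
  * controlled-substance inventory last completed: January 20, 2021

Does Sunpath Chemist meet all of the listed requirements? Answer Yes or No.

1. DEA registration certificate present → met
2. expired-stock purge 41 days ago vs limit 45 → met
3. compounding area certification 166 days ago vs limit 180 → met
4. licensed pharmacists on duty per shift 3 ≥ 2 → met
5. prescription-monitoring upload 73 days ago vs limit 90 → met
6. refrigeration temperature log review 259 days ago vs limit 270 → met
7. after-hours emergency contact present → met
8. drug-loss surety bond $195,000 ≥ $185,000 → met
9. controlled-substance inventory 39 days ago vs limit 60 → met
10. board of pharmacy inspection 90 days ago vs limit 180 → met
11. condition 'performs sterile compounding' holds; prescription drop-off log present → met
All met.

Yes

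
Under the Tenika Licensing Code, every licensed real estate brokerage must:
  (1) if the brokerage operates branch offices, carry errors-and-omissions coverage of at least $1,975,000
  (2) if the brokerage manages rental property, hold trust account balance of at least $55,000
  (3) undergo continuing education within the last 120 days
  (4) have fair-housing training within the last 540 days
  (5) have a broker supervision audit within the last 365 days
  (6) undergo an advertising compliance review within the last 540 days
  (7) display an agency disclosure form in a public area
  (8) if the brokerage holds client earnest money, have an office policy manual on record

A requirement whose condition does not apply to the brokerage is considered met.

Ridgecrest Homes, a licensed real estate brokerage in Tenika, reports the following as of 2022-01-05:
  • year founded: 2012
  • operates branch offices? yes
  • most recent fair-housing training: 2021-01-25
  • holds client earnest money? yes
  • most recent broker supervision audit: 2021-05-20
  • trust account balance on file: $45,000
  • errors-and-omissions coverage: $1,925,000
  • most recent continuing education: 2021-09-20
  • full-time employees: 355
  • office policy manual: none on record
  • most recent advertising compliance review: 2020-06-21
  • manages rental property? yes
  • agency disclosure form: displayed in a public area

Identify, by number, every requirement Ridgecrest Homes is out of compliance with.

1. condition 'operates branch offices' holds; errors-and-omissions coverage $1,925,000 < $1,975,000 → not met
2. condition 'manages rental property' holds; trust account balance $45,000 < $55,000 → not met
3. continuing education 107 days ago vs limit 120 → met
4. fair-housing training 345 days ago vs limit 540 → met
5. broker supervision audit 230 days ago vs limit 365 → met
6. advertising compliance review 563 days ago vs limit 540 → not met
7. agency disclosure form present → met
8. condition 'holds client earnest money' holds; office policy manual absent → not met
Not met: 1, 2, 6, 8

1, 2, 6, 8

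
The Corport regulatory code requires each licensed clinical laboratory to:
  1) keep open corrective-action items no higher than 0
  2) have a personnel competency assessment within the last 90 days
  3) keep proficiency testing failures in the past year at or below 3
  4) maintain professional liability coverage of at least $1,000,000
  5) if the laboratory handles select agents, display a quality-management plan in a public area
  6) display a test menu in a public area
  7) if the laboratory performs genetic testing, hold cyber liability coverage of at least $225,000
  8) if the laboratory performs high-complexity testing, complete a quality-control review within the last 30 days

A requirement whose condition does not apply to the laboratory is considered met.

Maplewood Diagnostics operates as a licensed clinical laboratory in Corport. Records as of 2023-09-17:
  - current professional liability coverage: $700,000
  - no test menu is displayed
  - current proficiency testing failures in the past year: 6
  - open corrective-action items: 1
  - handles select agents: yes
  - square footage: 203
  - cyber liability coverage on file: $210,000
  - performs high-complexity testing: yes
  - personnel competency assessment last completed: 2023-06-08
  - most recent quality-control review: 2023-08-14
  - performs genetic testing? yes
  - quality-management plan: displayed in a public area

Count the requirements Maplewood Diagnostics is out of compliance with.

1. open corrective-action items 1 > 0 → not met
2. personnel competency assessment 101 days ago vs limit 90 → not met
3. proficiency testing failures in the past year 6 > 3 → not met
4. professional liability coverage $700,000 < $1,000,000 → not met
5. condition 'handles select agents' holds; quality-management plan present → met
6. test menu absent → not met
7. condition 'performs genetic testing' holds; cyber liability coverage $210,000 < $225,000 → not met
8. condition 'performs high-complexity testing' holds; quality-control review 34 days ago vs limit 30 → not met
Not met: 7 of 8

7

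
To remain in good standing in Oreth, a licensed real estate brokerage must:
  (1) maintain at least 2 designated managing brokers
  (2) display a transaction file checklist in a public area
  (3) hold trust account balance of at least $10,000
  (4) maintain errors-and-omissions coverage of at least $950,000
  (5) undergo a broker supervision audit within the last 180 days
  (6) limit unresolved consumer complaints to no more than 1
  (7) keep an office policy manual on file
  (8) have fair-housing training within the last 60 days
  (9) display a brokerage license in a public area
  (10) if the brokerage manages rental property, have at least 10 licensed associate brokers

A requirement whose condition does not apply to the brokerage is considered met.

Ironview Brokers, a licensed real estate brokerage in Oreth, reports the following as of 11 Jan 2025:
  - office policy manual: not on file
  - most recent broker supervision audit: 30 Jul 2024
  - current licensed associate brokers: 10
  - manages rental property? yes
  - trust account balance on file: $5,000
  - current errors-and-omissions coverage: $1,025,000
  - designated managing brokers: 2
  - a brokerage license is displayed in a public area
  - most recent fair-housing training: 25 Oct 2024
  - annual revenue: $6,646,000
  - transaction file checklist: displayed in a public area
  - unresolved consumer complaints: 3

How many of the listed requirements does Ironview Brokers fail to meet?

1. designated managing brokers 2 ≥ 2 → met
2. transaction file checklist present → met
3. trust account balance $5,000 < $10,000 → not met
4. errors-and-omissions coverage $1,025,000 ≥ $950,000 → met
5. broker supervision audit 165 days ago vs limit 180 → met
6. unresolved consumer complaints 3 > 1 → not met
7. office policy manual absent → not met
8. fair-housing training 78 days ago vs limit 60 → not met
9. brokerage license present → met
10. condition 'manages rental property' holds; licensed associate brokers 10 ≥ 10 → met
Not met: 4 of 10

4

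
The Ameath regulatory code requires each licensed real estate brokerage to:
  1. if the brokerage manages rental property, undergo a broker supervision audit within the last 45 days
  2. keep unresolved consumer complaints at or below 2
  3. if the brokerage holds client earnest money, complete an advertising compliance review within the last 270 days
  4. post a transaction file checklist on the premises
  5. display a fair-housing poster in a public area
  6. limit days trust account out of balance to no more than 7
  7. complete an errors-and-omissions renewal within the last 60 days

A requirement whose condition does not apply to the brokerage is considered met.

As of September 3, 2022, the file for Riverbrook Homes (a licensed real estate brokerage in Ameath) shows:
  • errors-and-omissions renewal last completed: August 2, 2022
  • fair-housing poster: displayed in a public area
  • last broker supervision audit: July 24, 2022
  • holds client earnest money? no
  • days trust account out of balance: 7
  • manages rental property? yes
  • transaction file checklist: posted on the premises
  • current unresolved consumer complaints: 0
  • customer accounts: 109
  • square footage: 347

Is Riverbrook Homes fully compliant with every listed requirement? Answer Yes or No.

Yes

1. condition 'manages rental property' holds; broker supervision audit 41 days ago vs limit 45 → met
2. unresolved consumer complaints 0 ≤ 2 → met
3. condition 'holds client earnest money' does not hold → requirement n/a → met
4. transaction file checklist present → met
5. fair-housing poster present → met
6. days trust account out of balance 7 ≤ 7 → met
7. errors-and-omissions renewal 32 days ago vs limit 60 → met
All met.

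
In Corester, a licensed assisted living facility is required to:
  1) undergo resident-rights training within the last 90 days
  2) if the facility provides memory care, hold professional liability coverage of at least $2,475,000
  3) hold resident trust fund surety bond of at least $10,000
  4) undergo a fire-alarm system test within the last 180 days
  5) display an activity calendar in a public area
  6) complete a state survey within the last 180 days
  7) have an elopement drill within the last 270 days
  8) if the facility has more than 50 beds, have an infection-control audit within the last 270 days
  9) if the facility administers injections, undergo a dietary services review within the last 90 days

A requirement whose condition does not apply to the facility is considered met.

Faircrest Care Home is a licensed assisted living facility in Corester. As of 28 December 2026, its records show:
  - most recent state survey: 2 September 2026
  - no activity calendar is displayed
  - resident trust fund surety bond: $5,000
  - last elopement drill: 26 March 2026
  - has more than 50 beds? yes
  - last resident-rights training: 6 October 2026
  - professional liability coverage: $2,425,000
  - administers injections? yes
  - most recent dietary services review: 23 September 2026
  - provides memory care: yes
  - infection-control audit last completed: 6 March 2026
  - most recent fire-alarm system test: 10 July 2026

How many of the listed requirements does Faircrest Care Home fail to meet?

1. resident-rights training 83 days ago vs limit 90 → met
2. condition 'provides memory care' holds; professional liability coverage $2,425,000 < $2,475,000 → not met
3. resident trust fund surety bond $5,000 < $10,000 → not met
4. fire-alarm system test 171 days ago vs limit 180 → met
5. activity calendar absent → not met
6. state survey 117 days ago vs limit 180 → met
7. elopement drill 277 days ago vs limit 270 → not met
8. condition 'has more than 50 beds' holds; infection-control audit 297 days ago vs limit 270 → not met
9. condition 'administers injections' holds; dietary services review 96 days ago vs limit 90 → not met
Not met: 6 of 9

6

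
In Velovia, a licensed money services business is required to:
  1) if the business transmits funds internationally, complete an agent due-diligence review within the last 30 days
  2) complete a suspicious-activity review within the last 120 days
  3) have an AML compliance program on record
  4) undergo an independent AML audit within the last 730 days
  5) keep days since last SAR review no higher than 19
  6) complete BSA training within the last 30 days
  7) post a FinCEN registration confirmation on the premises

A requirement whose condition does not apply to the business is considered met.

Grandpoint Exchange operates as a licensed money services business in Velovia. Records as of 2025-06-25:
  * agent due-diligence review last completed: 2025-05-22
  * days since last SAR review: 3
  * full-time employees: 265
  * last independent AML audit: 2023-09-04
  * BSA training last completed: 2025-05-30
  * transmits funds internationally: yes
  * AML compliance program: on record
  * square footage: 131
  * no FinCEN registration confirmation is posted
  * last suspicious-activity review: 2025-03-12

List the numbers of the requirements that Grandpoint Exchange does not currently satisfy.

1. condition 'transmits funds internationally' holds; agent due-diligence review 34 days ago vs limit 30 → not met
2. suspicious-activity review 105 days ago vs limit 120 → met
3. AML compliance program present → met
4. independent AML audit 660 days ago vs limit 730 → met
5. days since last SAR review 3 ≤ 19 → met
6. BSA training 26 days ago vs limit 30 → met
7. FinCEN registration confirmation absent → not met
Not met: 1, 7

1, 7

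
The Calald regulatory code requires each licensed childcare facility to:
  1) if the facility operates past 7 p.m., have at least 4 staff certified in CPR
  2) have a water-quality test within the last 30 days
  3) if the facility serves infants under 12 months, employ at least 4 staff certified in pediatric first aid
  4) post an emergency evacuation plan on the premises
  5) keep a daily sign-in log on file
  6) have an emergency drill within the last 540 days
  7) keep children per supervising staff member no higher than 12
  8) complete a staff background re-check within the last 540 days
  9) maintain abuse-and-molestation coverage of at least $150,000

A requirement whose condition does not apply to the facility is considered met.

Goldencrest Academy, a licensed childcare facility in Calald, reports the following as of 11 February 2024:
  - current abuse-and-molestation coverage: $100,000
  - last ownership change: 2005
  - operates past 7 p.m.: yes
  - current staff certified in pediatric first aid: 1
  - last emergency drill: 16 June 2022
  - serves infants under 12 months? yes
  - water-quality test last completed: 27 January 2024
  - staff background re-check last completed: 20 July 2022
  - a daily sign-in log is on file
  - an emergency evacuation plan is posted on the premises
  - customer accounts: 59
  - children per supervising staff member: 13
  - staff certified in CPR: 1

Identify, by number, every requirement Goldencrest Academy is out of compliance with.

1, 3, 6, 7, 8, 9

1. condition 'operates past 7 p.m.' holds; staff certified in CPR 1 < 4 → not met
2. water-quality test 15 days ago vs limit 30 → met
3. condition 'serves infants under 12 months' holds; staff certified in pediatric first aid 1 < 4 → not met
4. emergency evacuation plan present → met
5. daily sign-in log present → met
6. emergency drill 605 days ago vs limit 540 → not met
7. children per supervising staff member 13 > 12 → not met
8. staff background re-check 571 days ago vs limit 540 → not met
9. abuse-and-molestation coverage $100,000 < $150,000 → not met
Not met: 1, 3, 6, 7, 8, 9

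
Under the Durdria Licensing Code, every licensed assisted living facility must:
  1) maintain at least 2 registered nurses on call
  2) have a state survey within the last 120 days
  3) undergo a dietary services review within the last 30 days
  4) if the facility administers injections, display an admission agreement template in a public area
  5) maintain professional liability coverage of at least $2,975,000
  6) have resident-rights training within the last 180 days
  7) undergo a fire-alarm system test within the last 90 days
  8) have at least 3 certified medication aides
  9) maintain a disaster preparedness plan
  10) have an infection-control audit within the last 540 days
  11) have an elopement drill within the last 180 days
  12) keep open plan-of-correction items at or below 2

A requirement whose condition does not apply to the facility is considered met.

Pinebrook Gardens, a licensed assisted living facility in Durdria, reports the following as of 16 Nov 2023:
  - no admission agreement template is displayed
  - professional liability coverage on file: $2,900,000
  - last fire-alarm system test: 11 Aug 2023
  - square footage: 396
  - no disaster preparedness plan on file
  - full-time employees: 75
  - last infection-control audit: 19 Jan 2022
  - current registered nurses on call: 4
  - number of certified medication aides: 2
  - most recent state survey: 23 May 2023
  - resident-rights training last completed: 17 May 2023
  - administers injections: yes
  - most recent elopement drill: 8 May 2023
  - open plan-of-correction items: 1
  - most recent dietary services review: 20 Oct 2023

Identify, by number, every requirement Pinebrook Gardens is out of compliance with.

1. registered nurses on call 4 ≥ 2 → met
2. state survey 177 days ago vs limit 120 → not met
3. dietary services review 27 days ago vs limit 30 → met
4. condition 'administers injections' holds; admission agreement template absent → not met
5. professional liability coverage $2,900,000 < $2,975,000 → not met
6. resident-rights training 183 days ago vs limit 180 → not met
7. fire-alarm system test 97 days ago vs limit 90 → not met
8. certified medication aides 2 < 3 → not met
9. disaster preparedness plan absent → not met
10. infection-control audit 666 days ago vs limit 540 → not met
11. elopement drill 192 days ago vs limit 180 → not met
12. open plan-of-correction items 1 ≤ 2 → met
Not met: 2, 4, 5, 6, 7, 8, 9, 10, 11

2, 4, 5, 6, 7, 8, 9, 10, 11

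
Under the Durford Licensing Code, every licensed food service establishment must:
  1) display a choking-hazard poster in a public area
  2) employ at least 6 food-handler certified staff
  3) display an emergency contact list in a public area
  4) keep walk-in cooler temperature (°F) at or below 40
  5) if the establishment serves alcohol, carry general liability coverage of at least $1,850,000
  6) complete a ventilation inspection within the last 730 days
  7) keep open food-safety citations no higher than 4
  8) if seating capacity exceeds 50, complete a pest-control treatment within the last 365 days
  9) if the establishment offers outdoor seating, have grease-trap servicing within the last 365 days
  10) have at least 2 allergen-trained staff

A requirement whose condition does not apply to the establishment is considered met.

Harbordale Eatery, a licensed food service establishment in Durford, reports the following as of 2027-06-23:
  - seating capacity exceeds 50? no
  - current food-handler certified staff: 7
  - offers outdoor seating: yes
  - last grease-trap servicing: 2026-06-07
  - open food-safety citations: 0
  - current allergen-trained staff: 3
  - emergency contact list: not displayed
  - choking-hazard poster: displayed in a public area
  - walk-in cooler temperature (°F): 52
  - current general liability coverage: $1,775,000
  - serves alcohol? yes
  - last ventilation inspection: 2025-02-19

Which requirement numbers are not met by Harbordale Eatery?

3, 4, 5, 6, 9

1. choking-hazard poster present → met
2. food-handler certified staff 7 ≥ 6 → met
3. emergency contact list absent → not met
4. walk-in cooler temperature (°F) 52 > 40 → not met
5. condition 'serves alcohol' holds; general liability coverage $1,775,000 < $1,850,000 → not met
6. ventilation inspection 854 days ago vs limit 730 → not met
7. open food-safety citations 0 ≤ 4 → met
8. condition 'seating capacity exceeds 50' does not hold → requirement n/a → met
9. condition 'offers outdoor seating' holds; grease-trap servicing 381 days ago vs limit 365 → not met
10. allergen-trained staff 3 ≥ 2 → met
Not met: 3, 4, 5, 6, 9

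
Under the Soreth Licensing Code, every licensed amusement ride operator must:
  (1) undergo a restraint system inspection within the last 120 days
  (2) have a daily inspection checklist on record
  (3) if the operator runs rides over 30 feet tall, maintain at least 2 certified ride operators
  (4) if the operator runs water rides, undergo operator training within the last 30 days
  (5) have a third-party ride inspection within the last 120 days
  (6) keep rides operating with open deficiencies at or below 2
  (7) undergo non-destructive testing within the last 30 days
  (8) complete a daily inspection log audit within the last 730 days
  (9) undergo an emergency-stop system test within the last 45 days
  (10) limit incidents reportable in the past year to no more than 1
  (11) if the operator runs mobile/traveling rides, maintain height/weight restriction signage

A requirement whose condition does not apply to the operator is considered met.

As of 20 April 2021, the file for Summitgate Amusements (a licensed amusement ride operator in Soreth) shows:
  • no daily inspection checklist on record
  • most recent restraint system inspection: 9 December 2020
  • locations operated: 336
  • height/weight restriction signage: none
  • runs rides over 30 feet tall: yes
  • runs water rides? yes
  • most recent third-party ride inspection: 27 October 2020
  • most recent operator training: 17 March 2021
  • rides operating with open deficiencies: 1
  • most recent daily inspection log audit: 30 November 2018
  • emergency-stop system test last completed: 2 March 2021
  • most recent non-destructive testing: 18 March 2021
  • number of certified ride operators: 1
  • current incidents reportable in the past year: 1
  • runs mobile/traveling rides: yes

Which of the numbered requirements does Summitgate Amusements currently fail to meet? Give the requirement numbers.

1. restraint system inspection 132 days ago vs limit 120 → not met
2. daily inspection checklist absent → not met
3. condition 'runs rides over 30 feet tall' holds; certified ride operators 1 < 2 → not met
4. condition 'runs water rides' holds; operator training 34 days ago vs limit 30 → not met
5. third-party ride inspection 175 days ago vs limit 120 → not met
6. rides operating with open deficiencies 1 ≤ 2 → met
7. non-destructive testing 33 days ago vs limit 30 → not met
8. daily inspection log audit 872 days ago vs limit 730 → not met
9. emergency-stop system test 49 days ago vs limit 45 → not met
10. incidents reportable in the past year 1 ≤ 1 → met
11. condition 'runs mobile/traveling rides' holds; height/weight restriction signage absent → not met
Not met: 1, 2, 3, 4, 5, 7, 8, 9, 11

1, 2, 3, 4, 5, 7, 8, 9, 11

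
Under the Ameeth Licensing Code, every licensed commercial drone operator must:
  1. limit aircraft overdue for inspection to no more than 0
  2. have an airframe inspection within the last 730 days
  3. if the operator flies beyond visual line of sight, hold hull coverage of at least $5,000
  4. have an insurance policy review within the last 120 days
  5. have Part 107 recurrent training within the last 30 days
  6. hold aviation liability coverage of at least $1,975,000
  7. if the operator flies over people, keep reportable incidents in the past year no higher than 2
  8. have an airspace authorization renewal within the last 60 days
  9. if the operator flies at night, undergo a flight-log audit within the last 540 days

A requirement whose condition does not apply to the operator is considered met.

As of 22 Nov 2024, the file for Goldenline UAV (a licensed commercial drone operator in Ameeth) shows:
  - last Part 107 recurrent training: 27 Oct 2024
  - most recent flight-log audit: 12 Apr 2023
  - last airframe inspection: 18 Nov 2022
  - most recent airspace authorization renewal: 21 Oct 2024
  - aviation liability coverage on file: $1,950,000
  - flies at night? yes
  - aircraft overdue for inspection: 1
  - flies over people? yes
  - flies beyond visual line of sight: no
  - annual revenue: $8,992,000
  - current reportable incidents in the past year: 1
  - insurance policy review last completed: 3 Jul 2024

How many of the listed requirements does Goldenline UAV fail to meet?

1. aircraft overdue for inspection 1 > 0 → not met
2. airframe inspection 735 days ago vs limit 730 → not met
3. condition 'flies beyond visual line of sight' does not hold → requirement n/a → met
4. insurance policy review 142 days ago vs limit 120 → not met
5. Part 107 recurrent training 26 days ago vs limit 30 → met
6. aviation liability coverage $1,950,000 < $1,975,000 → not met
7. condition 'flies over people' holds; reportable incidents in the past year 1 ≤ 2 → met
8. airspace authorization renewal 32 days ago vs limit 60 → met
9. condition 'flies at night' holds; flight-log audit 590 days ago vs limit 540 → not met
Not met: 5 of 9

5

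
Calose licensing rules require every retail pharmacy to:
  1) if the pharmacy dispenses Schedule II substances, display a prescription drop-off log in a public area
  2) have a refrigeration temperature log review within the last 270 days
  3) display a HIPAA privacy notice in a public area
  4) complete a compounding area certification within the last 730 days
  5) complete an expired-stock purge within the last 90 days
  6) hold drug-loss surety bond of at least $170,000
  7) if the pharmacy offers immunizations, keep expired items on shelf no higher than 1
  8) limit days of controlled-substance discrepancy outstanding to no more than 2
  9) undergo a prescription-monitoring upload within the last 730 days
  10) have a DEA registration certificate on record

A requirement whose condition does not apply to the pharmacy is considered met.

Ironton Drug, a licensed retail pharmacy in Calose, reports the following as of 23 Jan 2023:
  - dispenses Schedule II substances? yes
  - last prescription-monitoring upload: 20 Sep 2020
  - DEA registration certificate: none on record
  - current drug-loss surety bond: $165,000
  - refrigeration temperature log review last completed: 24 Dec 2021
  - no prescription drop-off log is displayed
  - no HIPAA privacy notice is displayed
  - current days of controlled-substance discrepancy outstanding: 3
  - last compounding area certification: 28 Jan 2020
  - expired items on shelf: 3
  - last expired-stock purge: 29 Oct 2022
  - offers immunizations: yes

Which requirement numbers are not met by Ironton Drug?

1, 2, 3, 4, 6, 7, 8, 9, 10

1. condition 'dispenses Schedule II substances' holds; prescription drop-off log absent → not met
2. refrigeration temperature log review 395 days ago vs limit 270 → not met
3. HIPAA privacy notice absent → not met
4. compounding area certification 1091 days ago vs limit 730 → not met
5. expired-stock purge 86 days ago vs limit 90 → met
6. drug-loss surety bond $165,000 < $170,000 → not met
7. condition 'offers immunizations' holds; expired items on shelf 3 > 1 → not met
8. days of controlled-substance discrepancy outstanding 3 > 2 → not met
9. prescription-monitoring upload 855 days ago vs limit 730 → not met
10. DEA registration certificate absent → not met
Not met: 1, 2, 3, 4, 6, 7, 8, 9, 10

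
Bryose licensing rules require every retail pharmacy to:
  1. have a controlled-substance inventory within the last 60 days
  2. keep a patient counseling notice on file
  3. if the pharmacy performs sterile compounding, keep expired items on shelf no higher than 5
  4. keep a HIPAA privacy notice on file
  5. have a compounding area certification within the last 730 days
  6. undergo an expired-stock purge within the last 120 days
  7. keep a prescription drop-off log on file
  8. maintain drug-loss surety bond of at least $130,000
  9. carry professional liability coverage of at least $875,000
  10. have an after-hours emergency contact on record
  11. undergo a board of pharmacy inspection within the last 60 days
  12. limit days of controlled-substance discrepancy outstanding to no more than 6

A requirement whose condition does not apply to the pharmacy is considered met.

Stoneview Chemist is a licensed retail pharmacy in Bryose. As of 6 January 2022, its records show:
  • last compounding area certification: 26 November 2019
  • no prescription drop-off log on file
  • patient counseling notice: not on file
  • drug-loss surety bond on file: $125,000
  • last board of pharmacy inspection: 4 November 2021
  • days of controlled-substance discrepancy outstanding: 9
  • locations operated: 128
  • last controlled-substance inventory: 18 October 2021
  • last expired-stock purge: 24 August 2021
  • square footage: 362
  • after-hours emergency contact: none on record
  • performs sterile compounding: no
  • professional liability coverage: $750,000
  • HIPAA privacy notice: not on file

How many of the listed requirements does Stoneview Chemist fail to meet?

1. controlled-substance inventory 80 days ago vs limit 60 → not met
2. patient counseling notice absent → not met
3. condition 'performs sterile compounding' does not hold → requirement n/a → met
4. HIPAA privacy notice absent → not met
5. compounding area certification 772 days ago vs limit 730 → not met
6. expired-stock purge 135 days ago vs limit 120 → not met
7. prescription drop-off log absent → not met
8. drug-loss surety bond $125,000 < $130,000 → not met
9. professional liability coverage $750,000 < $875,000 → not met
10. after-hours emergency contact absent → not met
11. board of pharmacy inspection 63 days ago vs limit 60 → not met
12. days of controlled-substance discrepancy outstanding 9 > 6 → not met
Not met: 11 of 12

11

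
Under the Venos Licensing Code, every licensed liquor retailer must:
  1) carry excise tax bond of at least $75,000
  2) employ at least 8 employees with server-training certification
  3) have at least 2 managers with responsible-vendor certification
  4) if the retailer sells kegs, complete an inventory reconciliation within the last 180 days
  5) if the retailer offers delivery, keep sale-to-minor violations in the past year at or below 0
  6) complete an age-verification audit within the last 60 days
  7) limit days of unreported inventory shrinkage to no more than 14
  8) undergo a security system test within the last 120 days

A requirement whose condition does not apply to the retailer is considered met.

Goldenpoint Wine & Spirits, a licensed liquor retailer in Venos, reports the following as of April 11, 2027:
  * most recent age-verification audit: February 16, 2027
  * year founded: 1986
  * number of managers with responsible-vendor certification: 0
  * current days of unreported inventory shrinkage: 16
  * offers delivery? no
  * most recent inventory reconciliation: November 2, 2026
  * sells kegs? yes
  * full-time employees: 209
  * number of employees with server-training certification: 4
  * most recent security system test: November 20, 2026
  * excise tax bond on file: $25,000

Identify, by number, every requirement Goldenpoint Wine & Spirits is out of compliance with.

1. excise tax bond $25,000 < $75,000 → not met
2. employees with server-training certification 4 < 8 → not met
3. managers with responsible-vendor certification 0 < 2 → not met
4. condition 'sells kegs' holds; inventory reconciliation 160 days ago vs limit 180 → met
5. condition 'offers delivery' does not hold → requirement n/a → met
6. age-verification audit 54 days ago vs limit 60 → met
7. days of unreported inventory shrinkage 16 > 14 → not met
8. security system test 142 days ago vs limit 120 → not met
Not met: 1, 2, 3, 7, 8

1, 2, 3, 7, 8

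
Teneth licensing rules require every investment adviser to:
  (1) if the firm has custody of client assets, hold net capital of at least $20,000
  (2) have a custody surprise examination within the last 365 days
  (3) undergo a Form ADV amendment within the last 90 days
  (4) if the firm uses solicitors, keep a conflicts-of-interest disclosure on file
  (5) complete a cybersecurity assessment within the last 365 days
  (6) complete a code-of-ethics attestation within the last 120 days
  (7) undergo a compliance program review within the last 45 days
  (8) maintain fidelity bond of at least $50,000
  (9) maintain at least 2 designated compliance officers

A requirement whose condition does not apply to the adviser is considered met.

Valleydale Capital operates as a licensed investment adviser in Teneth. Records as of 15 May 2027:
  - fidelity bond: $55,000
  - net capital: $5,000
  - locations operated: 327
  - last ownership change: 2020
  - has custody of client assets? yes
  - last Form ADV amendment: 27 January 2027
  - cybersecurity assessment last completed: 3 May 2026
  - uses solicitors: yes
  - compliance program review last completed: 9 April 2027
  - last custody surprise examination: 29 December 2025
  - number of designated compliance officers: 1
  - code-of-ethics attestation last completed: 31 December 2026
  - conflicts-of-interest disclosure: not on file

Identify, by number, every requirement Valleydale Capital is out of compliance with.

1. condition 'has custody of client assets' holds; net capital $5,000 < $20,000 → not met
2. custody surprise examination 502 days ago vs limit 365 → not met
3. Form ADV amendment 108 days ago vs limit 90 → not met
4. condition 'uses solicitors' holds; conflicts-of-interest disclosure absent → not met
5. cybersecurity assessment 377 days ago vs limit 365 → not met
6. code-of-ethics attestation 135 days ago vs limit 120 → not met
7. compliance program review 36 days ago vs limit 45 → met
8. fidelity bond $55,000 ≥ $50,000 → met
9. designated compliance officers 1 < 2 → not met
Not met: 1, 2, 3, 4, 5, 6, 9

1, 2, 3, 4, 5, 6, 9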